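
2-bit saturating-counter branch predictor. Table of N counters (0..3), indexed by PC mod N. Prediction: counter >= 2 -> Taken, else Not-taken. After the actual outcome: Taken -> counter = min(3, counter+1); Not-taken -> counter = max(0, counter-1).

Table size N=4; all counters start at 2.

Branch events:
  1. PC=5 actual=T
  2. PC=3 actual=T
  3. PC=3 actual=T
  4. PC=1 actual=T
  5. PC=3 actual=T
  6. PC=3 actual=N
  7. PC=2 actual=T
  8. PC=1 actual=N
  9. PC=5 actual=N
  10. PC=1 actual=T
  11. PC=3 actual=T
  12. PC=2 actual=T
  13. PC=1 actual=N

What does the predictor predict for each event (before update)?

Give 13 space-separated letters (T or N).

Ev 1: PC=5 idx=1 pred=T actual=T -> ctr[1]=3
Ev 2: PC=3 idx=3 pred=T actual=T -> ctr[3]=3
Ev 3: PC=3 idx=3 pred=T actual=T -> ctr[3]=3
Ev 4: PC=1 idx=1 pred=T actual=T -> ctr[1]=3
Ev 5: PC=3 idx=3 pred=T actual=T -> ctr[3]=3
Ev 6: PC=3 idx=3 pred=T actual=N -> ctr[3]=2
Ev 7: PC=2 idx=2 pred=T actual=T -> ctr[2]=3
Ev 8: PC=1 idx=1 pred=T actual=N -> ctr[1]=2
Ev 9: PC=5 idx=1 pred=T actual=N -> ctr[1]=1
Ev 10: PC=1 idx=1 pred=N actual=T -> ctr[1]=2
Ev 11: PC=3 idx=3 pred=T actual=T -> ctr[3]=3
Ev 12: PC=2 idx=2 pred=T actual=T -> ctr[2]=3
Ev 13: PC=1 idx=1 pred=T actual=N -> ctr[1]=1

Answer: T T T T T T T T T N T T T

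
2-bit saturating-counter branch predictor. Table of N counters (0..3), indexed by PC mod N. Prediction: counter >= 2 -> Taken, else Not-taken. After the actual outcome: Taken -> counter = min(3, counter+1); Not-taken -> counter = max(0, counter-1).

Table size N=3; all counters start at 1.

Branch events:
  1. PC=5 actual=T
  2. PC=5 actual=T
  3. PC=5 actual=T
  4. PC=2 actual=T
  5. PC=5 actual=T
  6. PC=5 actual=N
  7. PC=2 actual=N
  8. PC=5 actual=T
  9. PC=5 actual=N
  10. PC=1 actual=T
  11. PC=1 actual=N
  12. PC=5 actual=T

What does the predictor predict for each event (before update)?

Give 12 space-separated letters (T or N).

Ev 1: PC=5 idx=2 pred=N actual=T -> ctr[2]=2
Ev 2: PC=5 idx=2 pred=T actual=T -> ctr[2]=3
Ev 3: PC=5 idx=2 pred=T actual=T -> ctr[2]=3
Ev 4: PC=2 idx=2 pred=T actual=T -> ctr[2]=3
Ev 5: PC=5 idx=2 pred=T actual=T -> ctr[2]=3
Ev 6: PC=5 idx=2 pred=T actual=N -> ctr[2]=2
Ev 7: PC=2 idx=2 pred=T actual=N -> ctr[2]=1
Ev 8: PC=5 idx=2 pred=N actual=T -> ctr[2]=2
Ev 9: PC=5 idx=2 pred=T actual=N -> ctr[2]=1
Ev 10: PC=1 idx=1 pred=N actual=T -> ctr[1]=2
Ev 11: PC=1 idx=1 pred=T actual=N -> ctr[1]=1
Ev 12: PC=5 idx=2 pred=N actual=T -> ctr[2]=2

Answer: N T T T T T T N T N T N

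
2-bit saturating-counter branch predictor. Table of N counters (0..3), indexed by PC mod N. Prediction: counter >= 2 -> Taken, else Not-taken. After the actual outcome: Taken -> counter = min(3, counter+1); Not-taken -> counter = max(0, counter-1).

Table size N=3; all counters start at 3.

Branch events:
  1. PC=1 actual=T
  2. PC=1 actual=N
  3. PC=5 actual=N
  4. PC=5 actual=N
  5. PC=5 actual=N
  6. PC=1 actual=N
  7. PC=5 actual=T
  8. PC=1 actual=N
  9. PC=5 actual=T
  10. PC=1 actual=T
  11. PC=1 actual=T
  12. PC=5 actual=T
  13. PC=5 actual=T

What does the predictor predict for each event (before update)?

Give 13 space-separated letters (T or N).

Answer: T T T T N T N N N N N T T

Derivation:
Ev 1: PC=1 idx=1 pred=T actual=T -> ctr[1]=3
Ev 2: PC=1 idx=1 pred=T actual=N -> ctr[1]=2
Ev 3: PC=5 idx=2 pred=T actual=N -> ctr[2]=2
Ev 4: PC=5 idx=2 pred=T actual=N -> ctr[2]=1
Ev 5: PC=5 idx=2 pred=N actual=N -> ctr[2]=0
Ev 6: PC=1 idx=1 pred=T actual=N -> ctr[1]=1
Ev 7: PC=5 idx=2 pred=N actual=T -> ctr[2]=1
Ev 8: PC=1 idx=1 pred=N actual=N -> ctr[1]=0
Ev 9: PC=5 idx=2 pred=N actual=T -> ctr[2]=2
Ev 10: PC=1 idx=1 pred=N actual=T -> ctr[1]=1
Ev 11: PC=1 idx=1 pred=N actual=T -> ctr[1]=2
Ev 12: PC=5 idx=2 pred=T actual=T -> ctr[2]=3
Ev 13: PC=5 idx=2 pred=T actual=T -> ctr[2]=3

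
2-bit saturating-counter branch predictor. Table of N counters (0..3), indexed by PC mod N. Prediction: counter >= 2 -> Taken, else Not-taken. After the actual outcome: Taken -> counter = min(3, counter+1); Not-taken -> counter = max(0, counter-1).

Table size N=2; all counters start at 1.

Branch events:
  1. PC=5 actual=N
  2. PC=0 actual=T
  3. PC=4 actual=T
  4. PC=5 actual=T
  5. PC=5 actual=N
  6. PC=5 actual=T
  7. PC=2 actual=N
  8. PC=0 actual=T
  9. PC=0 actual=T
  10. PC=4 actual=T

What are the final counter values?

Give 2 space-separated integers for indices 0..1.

Ev 1: PC=5 idx=1 pred=N actual=N -> ctr[1]=0
Ev 2: PC=0 idx=0 pred=N actual=T -> ctr[0]=2
Ev 3: PC=4 idx=0 pred=T actual=T -> ctr[0]=3
Ev 4: PC=5 idx=1 pred=N actual=T -> ctr[1]=1
Ev 5: PC=5 idx=1 pred=N actual=N -> ctr[1]=0
Ev 6: PC=5 idx=1 pred=N actual=T -> ctr[1]=1
Ev 7: PC=2 idx=0 pred=T actual=N -> ctr[0]=2
Ev 8: PC=0 idx=0 pred=T actual=T -> ctr[0]=3
Ev 9: PC=0 idx=0 pred=T actual=T -> ctr[0]=3
Ev 10: PC=4 idx=0 pred=T actual=T -> ctr[0]=3

Answer: 3 1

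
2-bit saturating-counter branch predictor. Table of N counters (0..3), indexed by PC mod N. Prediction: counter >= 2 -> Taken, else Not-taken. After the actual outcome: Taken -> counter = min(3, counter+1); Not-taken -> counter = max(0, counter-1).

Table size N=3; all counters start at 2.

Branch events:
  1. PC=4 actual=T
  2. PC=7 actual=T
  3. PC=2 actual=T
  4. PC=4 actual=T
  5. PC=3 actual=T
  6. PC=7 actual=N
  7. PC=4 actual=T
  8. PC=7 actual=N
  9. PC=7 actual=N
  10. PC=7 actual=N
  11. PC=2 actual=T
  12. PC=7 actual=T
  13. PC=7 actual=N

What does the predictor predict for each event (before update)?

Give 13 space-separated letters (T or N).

Answer: T T T T T T T T T N T N N

Derivation:
Ev 1: PC=4 idx=1 pred=T actual=T -> ctr[1]=3
Ev 2: PC=7 idx=1 pred=T actual=T -> ctr[1]=3
Ev 3: PC=2 idx=2 pred=T actual=T -> ctr[2]=3
Ev 4: PC=4 idx=1 pred=T actual=T -> ctr[1]=3
Ev 5: PC=3 idx=0 pred=T actual=T -> ctr[0]=3
Ev 6: PC=7 idx=1 pred=T actual=N -> ctr[1]=2
Ev 7: PC=4 idx=1 pred=T actual=T -> ctr[1]=3
Ev 8: PC=7 idx=1 pred=T actual=N -> ctr[1]=2
Ev 9: PC=7 idx=1 pred=T actual=N -> ctr[1]=1
Ev 10: PC=7 idx=1 pred=N actual=N -> ctr[1]=0
Ev 11: PC=2 idx=2 pred=T actual=T -> ctr[2]=3
Ev 12: PC=7 idx=1 pred=N actual=T -> ctr[1]=1
Ev 13: PC=7 idx=1 pred=N actual=N -> ctr[1]=0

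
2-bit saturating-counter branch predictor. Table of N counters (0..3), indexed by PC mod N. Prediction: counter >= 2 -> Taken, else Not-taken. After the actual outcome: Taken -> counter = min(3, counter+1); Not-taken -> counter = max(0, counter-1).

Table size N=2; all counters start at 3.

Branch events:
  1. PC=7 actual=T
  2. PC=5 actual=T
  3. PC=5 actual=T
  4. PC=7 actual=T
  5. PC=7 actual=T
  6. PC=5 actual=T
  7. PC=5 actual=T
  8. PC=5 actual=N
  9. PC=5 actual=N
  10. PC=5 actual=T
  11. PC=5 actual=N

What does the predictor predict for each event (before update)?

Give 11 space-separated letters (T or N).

Ev 1: PC=7 idx=1 pred=T actual=T -> ctr[1]=3
Ev 2: PC=5 idx=1 pred=T actual=T -> ctr[1]=3
Ev 3: PC=5 idx=1 pred=T actual=T -> ctr[1]=3
Ev 4: PC=7 idx=1 pred=T actual=T -> ctr[1]=3
Ev 5: PC=7 idx=1 pred=T actual=T -> ctr[1]=3
Ev 6: PC=5 idx=1 pred=T actual=T -> ctr[1]=3
Ev 7: PC=5 idx=1 pred=T actual=T -> ctr[1]=3
Ev 8: PC=5 idx=1 pred=T actual=N -> ctr[1]=2
Ev 9: PC=5 idx=1 pred=T actual=N -> ctr[1]=1
Ev 10: PC=5 idx=1 pred=N actual=T -> ctr[1]=2
Ev 11: PC=5 idx=1 pred=T actual=N -> ctr[1]=1

Answer: T T T T T T T T T N T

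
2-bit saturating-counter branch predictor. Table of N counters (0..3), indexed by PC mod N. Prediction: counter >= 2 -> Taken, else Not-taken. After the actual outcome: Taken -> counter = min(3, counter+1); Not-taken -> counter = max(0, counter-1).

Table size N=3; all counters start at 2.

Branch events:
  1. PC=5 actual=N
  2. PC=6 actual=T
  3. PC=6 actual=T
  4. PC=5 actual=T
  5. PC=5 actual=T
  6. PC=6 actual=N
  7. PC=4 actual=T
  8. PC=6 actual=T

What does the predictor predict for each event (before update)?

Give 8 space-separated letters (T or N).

Answer: T T T N T T T T

Derivation:
Ev 1: PC=5 idx=2 pred=T actual=N -> ctr[2]=1
Ev 2: PC=6 idx=0 pred=T actual=T -> ctr[0]=3
Ev 3: PC=6 idx=0 pred=T actual=T -> ctr[0]=3
Ev 4: PC=5 idx=2 pred=N actual=T -> ctr[2]=2
Ev 5: PC=5 idx=2 pred=T actual=T -> ctr[2]=3
Ev 6: PC=6 idx=0 pred=T actual=N -> ctr[0]=2
Ev 7: PC=4 idx=1 pred=T actual=T -> ctr[1]=3
Ev 8: PC=6 idx=0 pred=T actual=T -> ctr[0]=3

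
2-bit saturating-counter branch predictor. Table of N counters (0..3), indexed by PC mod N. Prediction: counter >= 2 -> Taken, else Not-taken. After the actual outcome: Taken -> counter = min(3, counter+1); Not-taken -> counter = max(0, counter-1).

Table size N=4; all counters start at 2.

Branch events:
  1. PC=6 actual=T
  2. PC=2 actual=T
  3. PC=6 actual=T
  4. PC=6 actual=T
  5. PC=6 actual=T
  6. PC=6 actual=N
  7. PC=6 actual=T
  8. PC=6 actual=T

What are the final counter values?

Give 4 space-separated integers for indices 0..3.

Answer: 2 2 3 2

Derivation:
Ev 1: PC=6 idx=2 pred=T actual=T -> ctr[2]=3
Ev 2: PC=2 idx=2 pred=T actual=T -> ctr[2]=3
Ev 3: PC=6 idx=2 pred=T actual=T -> ctr[2]=3
Ev 4: PC=6 idx=2 pred=T actual=T -> ctr[2]=3
Ev 5: PC=6 idx=2 pred=T actual=T -> ctr[2]=3
Ev 6: PC=6 idx=2 pred=T actual=N -> ctr[2]=2
Ev 7: PC=6 idx=2 pred=T actual=T -> ctr[2]=3
Ev 8: PC=6 idx=2 pred=T actual=T -> ctr[2]=3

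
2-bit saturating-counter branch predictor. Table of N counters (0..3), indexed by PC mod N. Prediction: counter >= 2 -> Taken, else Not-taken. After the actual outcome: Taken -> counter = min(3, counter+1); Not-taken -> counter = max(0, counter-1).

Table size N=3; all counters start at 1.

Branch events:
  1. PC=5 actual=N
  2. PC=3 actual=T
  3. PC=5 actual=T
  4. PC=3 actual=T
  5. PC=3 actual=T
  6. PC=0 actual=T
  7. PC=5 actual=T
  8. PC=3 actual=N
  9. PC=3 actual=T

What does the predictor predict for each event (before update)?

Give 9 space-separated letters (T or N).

Answer: N N N T T T N T T

Derivation:
Ev 1: PC=5 idx=2 pred=N actual=N -> ctr[2]=0
Ev 2: PC=3 idx=0 pred=N actual=T -> ctr[0]=2
Ev 3: PC=5 idx=2 pred=N actual=T -> ctr[2]=1
Ev 4: PC=3 idx=0 pred=T actual=T -> ctr[0]=3
Ev 5: PC=3 idx=0 pred=T actual=T -> ctr[0]=3
Ev 6: PC=0 idx=0 pred=T actual=T -> ctr[0]=3
Ev 7: PC=5 idx=2 pred=N actual=T -> ctr[2]=2
Ev 8: PC=3 idx=0 pred=T actual=N -> ctr[0]=2
Ev 9: PC=3 idx=0 pred=T actual=T -> ctr[0]=3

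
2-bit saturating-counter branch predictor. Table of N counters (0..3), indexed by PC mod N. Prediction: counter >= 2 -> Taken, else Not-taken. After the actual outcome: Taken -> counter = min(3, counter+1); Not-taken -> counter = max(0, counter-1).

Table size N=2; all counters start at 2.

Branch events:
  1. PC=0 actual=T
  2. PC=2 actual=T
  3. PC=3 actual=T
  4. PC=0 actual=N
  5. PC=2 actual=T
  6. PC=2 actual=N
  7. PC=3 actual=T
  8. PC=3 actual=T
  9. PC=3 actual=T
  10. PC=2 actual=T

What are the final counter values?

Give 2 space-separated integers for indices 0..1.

Answer: 3 3

Derivation:
Ev 1: PC=0 idx=0 pred=T actual=T -> ctr[0]=3
Ev 2: PC=2 idx=0 pred=T actual=T -> ctr[0]=3
Ev 3: PC=3 idx=1 pred=T actual=T -> ctr[1]=3
Ev 4: PC=0 idx=0 pred=T actual=N -> ctr[0]=2
Ev 5: PC=2 idx=0 pred=T actual=T -> ctr[0]=3
Ev 6: PC=2 idx=0 pred=T actual=N -> ctr[0]=2
Ev 7: PC=3 idx=1 pred=T actual=T -> ctr[1]=3
Ev 8: PC=3 idx=1 pred=T actual=T -> ctr[1]=3
Ev 9: PC=3 idx=1 pred=T actual=T -> ctr[1]=3
Ev 10: PC=2 idx=0 pred=T actual=T -> ctr[0]=3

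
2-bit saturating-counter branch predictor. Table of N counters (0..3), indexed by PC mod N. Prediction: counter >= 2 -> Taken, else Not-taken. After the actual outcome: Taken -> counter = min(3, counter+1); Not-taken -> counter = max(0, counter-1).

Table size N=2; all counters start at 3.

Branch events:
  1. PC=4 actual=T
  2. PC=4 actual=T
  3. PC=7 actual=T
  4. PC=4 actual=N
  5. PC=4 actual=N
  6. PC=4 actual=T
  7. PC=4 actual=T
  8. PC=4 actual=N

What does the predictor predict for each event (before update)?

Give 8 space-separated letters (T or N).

Answer: T T T T T N T T

Derivation:
Ev 1: PC=4 idx=0 pred=T actual=T -> ctr[0]=3
Ev 2: PC=4 idx=0 pred=T actual=T -> ctr[0]=3
Ev 3: PC=7 idx=1 pred=T actual=T -> ctr[1]=3
Ev 4: PC=4 idx=0 pred=T actual=N -> ctr[0]=2
Ev 5: PC=4 idx=0 pred=T actual=N -> ctr[0]=1
Ev 6: PC=4 idx=0 pred=N actual=T -> ctr[0]=2
Ev 7: PC=4 idx=0 pred=T actual=T -> ctr[0]=3
Ev 8: PC=4 idx=0 pred=T actual=N -> ctr[0]=2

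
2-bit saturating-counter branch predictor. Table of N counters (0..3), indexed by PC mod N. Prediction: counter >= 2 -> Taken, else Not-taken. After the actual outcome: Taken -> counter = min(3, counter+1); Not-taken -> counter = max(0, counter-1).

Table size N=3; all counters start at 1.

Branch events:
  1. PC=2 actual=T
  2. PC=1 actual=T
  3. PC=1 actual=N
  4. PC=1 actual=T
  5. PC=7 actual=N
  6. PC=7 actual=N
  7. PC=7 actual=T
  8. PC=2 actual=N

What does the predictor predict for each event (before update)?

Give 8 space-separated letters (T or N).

Answer: N N T N T N N T

Derivation:
Ev 1: PC=2 idx=2 pred=N actual=T -> ctr[2]=2
Ev 2: PC=1 idx=1 pred=N actual=T -> ctr[1]=2
Ev 3: PC=1 idx=1 pred=T actual=N -> ctr[1]=1
Ev 4: PC=1 idx=1 pred=N actual=T -> ctr[1]=2
Ev 5: PC=7 idx=1 pred=T actual=N -> ctr[1]=1
Ev 6: PC=7 idx=1 pred=N actual=N -> ctr[1]=0
Ev 7: PC=7 idx=1 pred=N actual=T -> ctr[1]=1
Ev 8: PC=2 idx=2 pred=T actual=N -> ctr[2]=1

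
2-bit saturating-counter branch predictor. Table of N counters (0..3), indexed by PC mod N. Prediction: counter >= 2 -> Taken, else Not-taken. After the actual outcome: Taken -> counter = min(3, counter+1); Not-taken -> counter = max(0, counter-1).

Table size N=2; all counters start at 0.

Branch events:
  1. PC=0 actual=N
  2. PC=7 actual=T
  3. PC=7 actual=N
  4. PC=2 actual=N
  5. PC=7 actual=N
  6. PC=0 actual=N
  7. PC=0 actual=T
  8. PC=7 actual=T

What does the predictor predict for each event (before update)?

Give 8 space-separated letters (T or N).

Ev 1: PC=0 idx=0 pred=N actual=N -> ctr[0]=0
Ev 2: PC=7 idx=1 pred=N actual=T -> ctr[1]=1
Ev 3: PC=7 idx=1 pred=N actual=N -> ctr[1]=0
Ev 4: PC=2 idx=0 pred=N actual=N -> ctr[0]=0
Ev 5: PC=7 idx=1 pred=N actual=N -> ctr[1]=0
Ev 6: PC=0 idx=0 pred=N actual=N -> ctr[0]=0
Ev 7: PC=0 idx=0 pred=N actual=T -> ctr[0]=1
Ev 8: PC=7 idx=1 pred=N actual=T -> ctr[1]=1

Answer: N N N N N N N N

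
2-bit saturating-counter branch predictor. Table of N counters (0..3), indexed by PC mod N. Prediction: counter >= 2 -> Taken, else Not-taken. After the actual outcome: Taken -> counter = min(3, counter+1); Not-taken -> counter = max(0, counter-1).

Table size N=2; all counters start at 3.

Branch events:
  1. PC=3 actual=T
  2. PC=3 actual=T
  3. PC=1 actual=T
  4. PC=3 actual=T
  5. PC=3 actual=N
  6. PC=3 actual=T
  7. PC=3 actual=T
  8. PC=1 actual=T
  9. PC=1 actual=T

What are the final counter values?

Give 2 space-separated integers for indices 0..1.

Ev 1: PC=3 idx=1 pred=T actual=T -> ctr[1]=3
Ev 2: PC=3 idx=1 pred=T actual=T -> ctr[1]=3
Ev 3: PC=1 idx=1 pred=T actual=T -> ctr[1]=3
Ev 4: PC=3 idx=1 pred=T actual=T -> ctr[1]=3
Ev 5: PC=3 idx=1 pred=T actual=N -> ctr[1]=2
Ev 6: PC=3 idx=1 pred=T actual=T -> ctr[1]=3
Ev 7: PC=3 idx=1 pred=T actual=T -> ctr[1]=3
Ev 8: PC=1 idx=1 pred=T actual=T -> ctr[1]=3
Ev 9: PC=1 idx=1 pred=T actual=T -> ctr[1]=3

Answer: 3 3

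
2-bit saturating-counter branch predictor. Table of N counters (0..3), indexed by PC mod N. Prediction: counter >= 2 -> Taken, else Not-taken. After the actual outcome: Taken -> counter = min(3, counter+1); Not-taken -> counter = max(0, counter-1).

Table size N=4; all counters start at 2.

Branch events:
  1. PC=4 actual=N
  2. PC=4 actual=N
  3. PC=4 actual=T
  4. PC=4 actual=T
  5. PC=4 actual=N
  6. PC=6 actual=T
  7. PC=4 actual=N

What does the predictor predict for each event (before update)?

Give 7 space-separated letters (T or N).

Ev 1: PC=4 idx=0 pred=T actual=N -> ctr[0]=1
Ev 2: PC=4 idx=0 pred=N actual=N -> ctr[0]=0
Ev 3: PC=4 idx=0 pred=N actual=T -> ctr[0]=1
Ev 4: PC=4 idx=0 pred=N actual=T -> ctr[0]=2
Ev 5: PC=4 idx=0 pred=T actual=N -> ctr[0]=1
Ev 6: PC=6 idx=2 pred=T actual=T -> ctr[2]=3
Ev 7: PC=4 idx=0 pred=N actual=N -> ctr[0]=0

Answer: T N N N T T N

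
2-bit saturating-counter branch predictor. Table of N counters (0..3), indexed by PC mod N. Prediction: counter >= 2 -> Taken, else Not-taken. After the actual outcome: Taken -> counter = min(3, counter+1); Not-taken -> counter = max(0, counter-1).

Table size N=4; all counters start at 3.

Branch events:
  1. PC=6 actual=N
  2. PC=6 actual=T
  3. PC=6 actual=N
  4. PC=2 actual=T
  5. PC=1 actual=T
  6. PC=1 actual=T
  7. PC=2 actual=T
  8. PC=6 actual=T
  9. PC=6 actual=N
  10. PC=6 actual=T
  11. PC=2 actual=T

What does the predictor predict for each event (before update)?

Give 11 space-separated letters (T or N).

Answer: T T T T T T T T T T T

Derivation:
Ev 1: PC=6 idx=2 pred=T actual=N -> ctr[2]=2
Ev 2: PC=6 idx=2 pred=T actual=T -> ctr[2]=3
Ev 3: PC=6 idx=2 pred=T actual=N -> ctr[2]=2
Ev 4: PC=2 idx=2 pred=T actual=T -> ctr[2]=3
Ev 5: PC=1 idx=1 pred=T actual=T -> ctr[1]=3
Ev 6: PC=1 idx=1 pred=T actual=T -> ctr[1]=3
Ev 7: PC=2 idx=2 pred=T actual=T -> ctr[2]=3
Ev 8: PC=6 idx=2 pred=T actual=T -> ctr[2]=3
Ev 9: PC=6 idx=2 pred=T actual=N -> ctr[2]=2
Ev 10: PC=6 idx=2 pred=T actual=T -> ctr[2]=3
Ev 11: PC=2 idx=2 pred=T actual=T -> ctr[2]=3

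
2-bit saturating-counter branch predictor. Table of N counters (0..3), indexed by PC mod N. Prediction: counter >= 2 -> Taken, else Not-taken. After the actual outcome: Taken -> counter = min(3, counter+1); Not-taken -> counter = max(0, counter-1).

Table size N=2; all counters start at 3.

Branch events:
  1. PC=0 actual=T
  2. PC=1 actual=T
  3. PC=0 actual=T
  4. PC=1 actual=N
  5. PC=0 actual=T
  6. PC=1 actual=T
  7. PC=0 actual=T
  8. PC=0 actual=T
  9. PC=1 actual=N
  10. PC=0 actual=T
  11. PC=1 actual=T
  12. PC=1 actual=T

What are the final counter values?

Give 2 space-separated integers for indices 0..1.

Ev 1: PC=0 idx=0 pred=T actual=T -> ctr[0]=3
Ev 2: PC=1 idx=1 pred=T actual=T -> ctr[1]=3
Ev 3: PC=0 idx=0 pred=T actual=T -> ctr[0]=3
Ev 4: PC=1 idx=1 pred=T actual=N -> ctr[1]=2
Ev 5: PC=0 idx=0 pred=T actual=T -> ctr[0]=3
Ev 6: PC=1 idx=1 pred=T actual=T -> ctr[1]=3
Ev 7: PC=0 idx=0 pred=T actual=T -> ctr[0]=3
Ev 8: PC=0 idx=0 pred=T actual=T -> ctr[0]=3
Ev 9: PC=1 idx=1 pred=T actual=N -> ctr[1]=2
Ev 10: PC=0 idx=0 pred=T actual=T -> ctr[0]=3
Ev 11: PC=1 idx=1 pred=T actual=T -> ctr[1]=3
Ev 12: PC=1 idx=1 pred=T actual=T -> ctr[1]=3

Answer: 3 3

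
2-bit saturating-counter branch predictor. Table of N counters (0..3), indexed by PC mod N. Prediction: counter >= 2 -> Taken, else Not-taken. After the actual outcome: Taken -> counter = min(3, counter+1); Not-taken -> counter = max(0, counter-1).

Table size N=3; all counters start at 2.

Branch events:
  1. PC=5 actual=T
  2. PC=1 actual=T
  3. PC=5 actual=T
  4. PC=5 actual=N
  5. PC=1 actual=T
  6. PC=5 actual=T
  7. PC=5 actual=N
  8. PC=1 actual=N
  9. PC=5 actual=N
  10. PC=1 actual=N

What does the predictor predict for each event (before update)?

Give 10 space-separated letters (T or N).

Ev 1: PC=5 idx=2 pred=T actual=T -> ctr[2]=3
Ev 2: PC=1 idx=1 pred=T actual=T -> ctr[1]=3
Ev 3: PC=5 idx=2 pred=T actual=T -> ctr[2]=3
Ev 4: PC=5 idx=2 pred=T actual=N -> ctr[2]=2
Ev 5: PC=1 idx=1 pred=T actual=T -> ctr[1]=3
Ev 6: PC=5 idx=2 pred=T actual=T -> ctr[2]=3
Ev 7: PC=5 idx=2 pred=T actual=N -> ctr[2]=2
Ev 8: PC=1 idx=1 pred=T actual=N -> ctr[1]=2
Ev 9: PC=5 idx=2 pred=T actual=N -> ctr[2]=1
Ev 10: PC=1 idx=1 pred=T actual=N -> ctr[1]=1

Answer: T T T T T T T T T T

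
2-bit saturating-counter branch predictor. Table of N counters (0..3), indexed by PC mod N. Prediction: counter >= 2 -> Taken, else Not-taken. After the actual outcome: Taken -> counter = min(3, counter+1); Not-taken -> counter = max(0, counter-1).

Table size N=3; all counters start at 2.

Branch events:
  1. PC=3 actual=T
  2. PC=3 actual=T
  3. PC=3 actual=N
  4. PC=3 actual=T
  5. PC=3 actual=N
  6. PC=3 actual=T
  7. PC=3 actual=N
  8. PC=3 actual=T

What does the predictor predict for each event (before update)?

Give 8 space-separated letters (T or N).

Ev 1: PC=3 idx=0 pred=T actual=T -> ctr[0]=3
Ev 2: PC=3 idx=0 pred=T actual=T -> ctr[0]=3
Ev 3: PC=3 idx=0 pred=T actual=N -> ctr[0]=2
Ev 4: PC=3 idx=0 pred=T actual=T -> ctr[0]=3
Ev 5: PC=3 idx=0 pred=T actual=N -> ctr[0]=2
Ev 6: PC=3 idx=0 pred=T actual=T -> ctr[0]=3
Ev 7: PC=3 idx=0 pred=T actual=N -> ctr[0]=2
Ev 8: PC=3 idx=0 pred=T actual=T -> ctr[0]=3

Answer: T T T T T T T T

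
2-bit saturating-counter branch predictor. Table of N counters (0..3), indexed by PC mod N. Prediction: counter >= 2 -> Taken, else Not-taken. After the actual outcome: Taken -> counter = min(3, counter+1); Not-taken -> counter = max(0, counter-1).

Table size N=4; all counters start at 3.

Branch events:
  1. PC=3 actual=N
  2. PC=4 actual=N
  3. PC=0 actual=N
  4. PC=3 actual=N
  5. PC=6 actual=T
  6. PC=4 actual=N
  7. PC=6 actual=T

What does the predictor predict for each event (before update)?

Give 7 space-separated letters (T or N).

Ev 1: PC=3 idx=3 pred=T actual=N -> ctr[3]=2
Ev 2: PC=4 idx=0 pred=T actual=N -> ctr[0]=2
Ev 3: PC=0 idx=0 pred=T actual=N -> ctr[0]=1
Ev 4: PC=3 idx=3 pred=T actual=N -> ctr[3]=1
Ev 5: PC=6 idx=2 pred=T actual=T -> ctr[2]=3
Ev 6: PC=4 idx=0 pred=N actual=N -> ctr[0]=0
Ev 7: PC=6 idx=2 pred=T actual=T -> ctr[2]=3

Answer: T T T T T N T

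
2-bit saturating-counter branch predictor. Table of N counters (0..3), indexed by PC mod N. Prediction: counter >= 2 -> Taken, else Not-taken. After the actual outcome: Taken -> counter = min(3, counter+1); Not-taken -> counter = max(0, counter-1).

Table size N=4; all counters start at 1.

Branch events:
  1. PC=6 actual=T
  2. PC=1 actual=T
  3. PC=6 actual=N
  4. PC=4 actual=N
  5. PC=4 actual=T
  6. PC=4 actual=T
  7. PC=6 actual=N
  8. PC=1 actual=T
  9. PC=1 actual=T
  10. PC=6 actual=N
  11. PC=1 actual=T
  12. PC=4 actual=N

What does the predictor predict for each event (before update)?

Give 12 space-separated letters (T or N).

Ev 1: PC=6 idx=2 pred=N actual=T -> ctr[2]=2
Ev 2: PC=1 idx=1 pred=N actual=T -> ctr[1]=2
Ev 3: PC=6 idx=2 pred=T actual=N -> ctr[2]=1
Ev 4: PC=4 idx=0 pred=N actual=N -> ctr[0]=0
Ev 5: PC=4 idx=0 pred=N actual=T -> ctr[0]=1
Ev 6: PC=4 idx=0 pred=N actual=T -> ctr[0]=2
Ev 7: PC=6 idx=2 pred=N actual=N -> ctr[2]=0
Ev 8: PC=1 idx=1 pred=T actual=T -> ctr[1]=3
Ev 9: PC=1 idx=1 pred=T actual=T -> ctr[1]=3
Ev 10: PC=6 idx=2 pred=N actual=N -> ctr[2]=0
Ev 11: PC=1 idx=1 pred=T actual=T -> ctr[1]=3
Ev 12: PC=4 idx=0 pred=T actual=N -> ctr[0]=1

Answer: N N T N N N N T T N T T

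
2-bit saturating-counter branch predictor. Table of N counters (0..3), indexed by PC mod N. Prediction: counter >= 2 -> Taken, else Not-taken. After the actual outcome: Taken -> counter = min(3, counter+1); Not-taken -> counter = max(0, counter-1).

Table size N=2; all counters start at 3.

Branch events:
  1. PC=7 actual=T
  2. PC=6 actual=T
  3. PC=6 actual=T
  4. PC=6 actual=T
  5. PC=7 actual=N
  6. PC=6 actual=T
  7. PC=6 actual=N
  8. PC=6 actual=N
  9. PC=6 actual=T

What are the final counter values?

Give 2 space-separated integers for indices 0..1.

Ev 1: PC=7 idx=1 pred=T actual=T -> ctr[1]=3
Ev 2: PC=6 idx=0 pred=T actual=T -> ctr[0]=3
Ev 3: PC=6 idx=0 pred=T actual=T -> ctr[0]=3
Ev 4: PC=6 idx=0 pred=T actual=T -> ctr[0]=3
Ev 5: PC=7 idx=1 pred=T actual=N -> ctr[1]=2
Ev 6: PC=6 idx=0 pred=T actual=T -> ctr[0]=3
Ev 7: PC=6 idx=0 pred=T actual=N -> ctr[0]=2
Ev 8: PC=6 idx=0 pred=T actual=N -> ctr[0]=1
Ev 9: PC=6 idx=0 pred=N actual=T -> ctr[0]=2

Answer: 2 2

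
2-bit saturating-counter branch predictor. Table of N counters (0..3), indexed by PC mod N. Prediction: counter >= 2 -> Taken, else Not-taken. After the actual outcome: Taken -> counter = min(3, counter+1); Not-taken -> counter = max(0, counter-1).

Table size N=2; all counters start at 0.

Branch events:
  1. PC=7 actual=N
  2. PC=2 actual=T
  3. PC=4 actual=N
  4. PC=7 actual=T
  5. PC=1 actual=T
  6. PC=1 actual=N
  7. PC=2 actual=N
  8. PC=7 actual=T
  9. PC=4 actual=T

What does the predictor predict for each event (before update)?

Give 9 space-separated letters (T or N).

Answer: N N N N N T N N N

Derivation:
Ev 1: PC=7 idx=1 pred=N actual=N -> ctr[1]=0
Ev 2: PC=2 idx=0 pred=N actual=T -> ctr[0]=1
Ev 3: PC=4 idx=0 pred=N actual=N -> ctr[0]=0
Ev 4: PC=7 idx=1 pred=N actual=T -> ctr[1]=1
Ev 5: PC=1 idx=1 pred=N actual=T -> ctr[1]=2
Ev 6: PC=1 idx=1 pred=T actual=N -> ctr[1]=1
Ev 7: PC=2 idx=0 pred=N actual=N -> ctr[0]=0
Ev 8: PC=7 idx=1 pred=N actual=T -> ctr[1]=2
Ev 9: PC=4 idx=0 pred=N actual=T -> ctr[0]=1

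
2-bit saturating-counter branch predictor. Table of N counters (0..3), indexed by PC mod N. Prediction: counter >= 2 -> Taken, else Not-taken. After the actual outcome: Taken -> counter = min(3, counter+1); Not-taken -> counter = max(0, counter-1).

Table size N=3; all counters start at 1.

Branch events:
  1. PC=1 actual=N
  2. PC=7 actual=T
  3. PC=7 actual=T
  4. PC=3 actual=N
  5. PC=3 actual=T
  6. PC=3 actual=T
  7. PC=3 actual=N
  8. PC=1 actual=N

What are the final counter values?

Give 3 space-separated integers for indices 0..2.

Ev 1: PC=1 idx=1 pred=N actual=N -> ctr[1]=0
Ev 2: PC=7 idx=1 pred=N actual=T -> ctr[1]=1
Ev 3: PC=7 idx=1 pred=N actual=T -> ctr[1]=2
Ev 4: PC=3 idx=0 pred=N actual=N -> ctr[0]=0
Ev 5: PC=3 idx=0 pred=N actual=T -> ctr[0]=1
Ev 6: PC=3 idx=0 pred=N actual=T -> ctr[0]=2
Ev 7: PC=3 idx=0 pred=T actual=N -> ctr[0]=1
Ev 8: PC=1 idx=1 pred=T actual=N -> ctr[1]=1

Answer: 1 1 1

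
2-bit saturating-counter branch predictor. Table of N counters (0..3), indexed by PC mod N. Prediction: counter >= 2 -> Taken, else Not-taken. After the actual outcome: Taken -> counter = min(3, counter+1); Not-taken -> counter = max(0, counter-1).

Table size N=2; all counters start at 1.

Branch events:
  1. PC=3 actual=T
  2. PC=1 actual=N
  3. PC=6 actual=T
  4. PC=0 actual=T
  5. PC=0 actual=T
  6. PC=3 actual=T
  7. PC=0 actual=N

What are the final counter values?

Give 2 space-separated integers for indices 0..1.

Answer: 2 2

Derivation:
Ev 1: PC=3 idx=1 pred=N actual=T -> ctr[1]=2
Ev 2: PC=1 idx=1 pred=T actual=N -> ctr[1]=1
Ev 3: PC=6 idx=0 pred=N actual=T -> ctr[0]=2
Ev 4: PC=0 idx=0 pred=T actual=T -> ctr[0]=3
Ev 5: PC=0 idx=0 pred=T actual=T -> ctr[0]=3
Ev 6: PC=3 idx=1 pred=N actual=T -> ctr[1]=2
Ev 7: PC=0 idx=0 pred=T actual=N -> ctr[0]=2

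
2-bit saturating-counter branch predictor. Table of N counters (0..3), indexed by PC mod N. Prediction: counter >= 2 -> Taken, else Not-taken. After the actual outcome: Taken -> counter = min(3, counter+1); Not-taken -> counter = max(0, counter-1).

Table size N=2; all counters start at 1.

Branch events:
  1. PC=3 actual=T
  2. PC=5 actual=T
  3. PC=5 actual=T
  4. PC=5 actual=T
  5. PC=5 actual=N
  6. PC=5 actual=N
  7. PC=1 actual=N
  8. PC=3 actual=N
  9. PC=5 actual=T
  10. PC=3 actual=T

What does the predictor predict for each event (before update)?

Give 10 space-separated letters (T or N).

Ev 1: PC=3 idx=1 pred=N actual=T -> ctr[1]=2
Ev 2: PC=5 idx=1 pred=T actual=T -> ctr[1]=3
Ev 3: PC=5 idx=1 pred=T actual=T -> ctr[1]=3
Ev 4: PC=5 idx=1 pred=T actual=T -> ctr[1]=3
Ev 5: PC=5 idx=1 pred=T actual=N -> ctr[1]=2
Ev 6: PC=5 idx=1 pred=T actual=N -> ctr[1]=1
Ev 7: PC=1 idx=1 pred=N actual=N -> ctr[1]=0
Ev 8: PC=3 idx=1 pred=N actual=N -> ctr[1]=0
Ev 9: PC=5 idx=1 pred=N actual=T -> ctr[1]=1
Ev 10: PC=3 idx=1 pred=N actual=T -> ctr[1]=2

Answer: N T T T T T N N N N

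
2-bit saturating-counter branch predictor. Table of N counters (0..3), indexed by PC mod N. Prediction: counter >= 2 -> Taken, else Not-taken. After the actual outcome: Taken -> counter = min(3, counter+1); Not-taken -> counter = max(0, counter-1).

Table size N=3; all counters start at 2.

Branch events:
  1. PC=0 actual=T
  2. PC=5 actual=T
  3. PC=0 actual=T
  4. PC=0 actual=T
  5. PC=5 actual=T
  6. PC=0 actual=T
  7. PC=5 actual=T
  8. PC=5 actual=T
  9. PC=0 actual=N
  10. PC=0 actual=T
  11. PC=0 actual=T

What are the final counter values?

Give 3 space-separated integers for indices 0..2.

Answer: 3 2 3

Derivation:
Ev 1: PC=0 idx=0 pred=T actual=T -> ctr[0]=3
Ev 2: PC=5 idx=2 pred=T actual=T -> ctr[2]=3
Ev 3: PC=0 idx=0 pred=T actual=T -> ctr[0]=3
Ev 4: PC=0 idx=0 pred=T actual=T -> ctr[0]=3
Ev 5: PC=5 idx=2 pred=T actual=T -> ctr[2]=3
Ev 6: PC=0 idx=0 pred=T actual=T -> ctr[0]=3
Ev 7: PC=5 idx=2 pred=T actual=T -> ctr[2]=3
Ev 8: PC=5 idx=2 pred=T actual=T -> ctr[2]=3
Ev 9: PC=0 idx=0 pred=T actual=N -> ctr[0]=2
Ev 10: PC=0 idx=0 pred=T actual=T -> ctr[0]=3
Ev 11: PC=0 idx=0 pred=T actual=T -> ctr[0]=3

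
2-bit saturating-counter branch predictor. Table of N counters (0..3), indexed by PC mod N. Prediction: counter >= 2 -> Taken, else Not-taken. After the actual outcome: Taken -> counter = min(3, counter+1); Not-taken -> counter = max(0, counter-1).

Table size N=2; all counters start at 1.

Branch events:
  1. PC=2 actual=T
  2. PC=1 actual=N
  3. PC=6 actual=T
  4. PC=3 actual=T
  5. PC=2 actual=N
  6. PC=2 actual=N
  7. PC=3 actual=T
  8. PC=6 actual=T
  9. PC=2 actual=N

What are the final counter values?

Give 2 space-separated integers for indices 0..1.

Answer: 1 2

Derivation:
Ev 1: PC=2 idx=0 pred=N actual=T -> ctr[0]=2
Ev 2: PC=1 idx=1 pred=N actual=N -> ctr[1]=0
Ev 3: PC=6 idx=0 pred=T actual=T -> ctr[0]=3
Ev 4: PC=3 idx=1 pred=N actual=T -> ctr[1]=1
Ev 5: PC=2 idx=0 pred=T actual=N -> ctr[0]=2
Ev 6: PC=2 idx=0 pred=T actual=N -> ctr[0]=1
Ev 7: PC=3 idx=1 pred=N actual=T -> ctr[1]=2
Ev 8: PC=6 idx=0 pred=N actual=T -> ctr[0]=2
Ev 9: PC=2 idx=0 pred=T actual=N -> ctr[0]=1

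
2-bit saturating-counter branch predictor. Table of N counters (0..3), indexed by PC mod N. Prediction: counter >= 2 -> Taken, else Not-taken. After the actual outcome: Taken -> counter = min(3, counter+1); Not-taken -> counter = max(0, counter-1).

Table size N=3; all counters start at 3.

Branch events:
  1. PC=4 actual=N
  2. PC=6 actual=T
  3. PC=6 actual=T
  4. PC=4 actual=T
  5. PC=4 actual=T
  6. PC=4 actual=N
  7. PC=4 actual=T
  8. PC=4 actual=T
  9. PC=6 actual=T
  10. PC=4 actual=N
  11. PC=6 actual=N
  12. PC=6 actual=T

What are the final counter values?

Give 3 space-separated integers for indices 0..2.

Answer: 3 2 3

Derivation:
Ev 1: PC=4 idx=1 pred=T actual=N -> ctr[1]=2
Ev 2: PC=6 idx=0 pred=T actual=T -> ctr[0]=3
Ev 3: PC=6 idx=0 pred=T actual=T -> ctr[0]=3
Ev 4: PC=4 idx=1 pred=T actual=T -> ctr[1]=3
Ev 5: PC=4 idx=1 pred=T actual=T -> ctr[1]=3
Ev 6: PC=4 idx=1 pred=T actual=N -> ctr[1]=2
Ev 7: PC=4 idx=1 pred=T actual=T -> ctr[1]=3
Ev 8: PC=4 idx=1 pred=T actual=T -> ctr[1]=3
Ev 9: PC=6 idx=0 pred=T actual=T -> ctr[0]=3
Ev 10: PC=4 idx=1 pred=T actual=N -> ctr[1]=2
Ev 11: PC=6 idx=0 pred=T actual=N -> ctr[0]=2
Ev 12: PC=6 idx=0 pred=T actual=T -> ctr[0]=3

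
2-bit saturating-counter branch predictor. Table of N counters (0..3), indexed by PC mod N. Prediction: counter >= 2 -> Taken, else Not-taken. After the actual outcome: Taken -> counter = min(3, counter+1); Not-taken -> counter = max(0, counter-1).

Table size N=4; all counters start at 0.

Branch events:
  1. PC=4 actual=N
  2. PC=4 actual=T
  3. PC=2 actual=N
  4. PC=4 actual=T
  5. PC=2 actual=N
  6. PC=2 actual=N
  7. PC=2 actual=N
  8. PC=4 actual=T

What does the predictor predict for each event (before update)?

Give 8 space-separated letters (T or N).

Ev 1: PC=4 idx=0 pred=N actual=N -> ctr[0]=0
Ev 2: PC=4 idx=0 pred=N actual=T -> ctr[0]=1
Ev 3: PC=2 idx=2 pred=N actual=N -> ctr[2]=0
Ev 4: PC=4 idx=0 pred=N actual=T -> ctr[0]=2
Ev 5: PC=2 idx=2 pred=N actual=N -> ctr[2]=0
Ev 6: PC=2 idx=2 pred=N actual=N -> ctr[2]=0
Ev 7: PC=2 idx=2 pred=N actual=N -> ctr[2]=0
Ev 8: PC=4 idx=0 pred=T actual=T -> ctr[0]=3

Answer: N N N N N N N T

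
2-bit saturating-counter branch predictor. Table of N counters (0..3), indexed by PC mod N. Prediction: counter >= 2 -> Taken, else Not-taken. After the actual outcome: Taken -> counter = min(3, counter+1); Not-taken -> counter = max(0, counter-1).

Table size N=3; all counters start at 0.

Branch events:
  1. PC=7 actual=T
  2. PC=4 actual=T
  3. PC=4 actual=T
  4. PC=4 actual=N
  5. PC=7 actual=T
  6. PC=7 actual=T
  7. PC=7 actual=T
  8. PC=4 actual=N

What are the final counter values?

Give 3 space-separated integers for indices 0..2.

Answer: 0 2 0

Derivation:
Ev 1: PC=7 idx=1 pred=N actual=T -> ctr[1]=1
Ev 2: PC=4 idx=1 pred=N actual=T -> ctr[1]=2
Ev 3: PC=4 idx=1 pred=T actual=T -> ctr[1]=3
Ev 4: PC=4 idx=1 pred=T actual=N -> ctr[1]=2
Ev 5: PC=7 idx=1 pred=T actual=T -> ctr[1]=3
Ev 6: PC=7 idx=1 pred=T actual=T -> ctr[1]=3
Ev 7: PC=7 idx=1 pred=T actual=T -> ctr[1]=3
Ev 8: PC=4 idx=1 pred=T actual=N -> ctr[1]=2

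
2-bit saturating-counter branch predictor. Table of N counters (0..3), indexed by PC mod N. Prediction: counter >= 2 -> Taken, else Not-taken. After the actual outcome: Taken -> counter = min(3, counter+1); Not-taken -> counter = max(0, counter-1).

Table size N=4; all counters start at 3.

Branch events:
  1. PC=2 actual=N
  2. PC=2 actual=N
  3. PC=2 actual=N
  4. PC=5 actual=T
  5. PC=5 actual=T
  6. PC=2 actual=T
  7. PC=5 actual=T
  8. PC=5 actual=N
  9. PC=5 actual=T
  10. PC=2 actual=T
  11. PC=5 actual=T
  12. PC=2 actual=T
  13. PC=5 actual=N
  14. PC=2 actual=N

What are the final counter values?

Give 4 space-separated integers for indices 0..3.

Answer: 3 2 2 3

Derivation:
Ev 1: PC=2 idx=2 pred=T actual=N -> ctr[2]=2
Ev 2: PC=2 idx=2 pred=T actual=N -> ctr[2]=1
Ev 3: PC=2 idx=2 pred=N actual=N -> ctr[2]=0
Ev 4: PC=5 idx=1 pred=T actual=T -> ctr[1]=3
Ev 5: PC=5 idx=1 pred=T actual=T -> ctr[1]=3
Ev 6: PC=2 idx=2 pred=N actual=T -> ctr[2]=1
Ev 7: PC=5 idx=1 pred=T actual=T -> ctr[1]=3
Ev 8: PC=5 idx=1 pred=T actual=N -> ctr[1]=2
Ev 9: PC=5 idx=1 pred=T actual=T -> ctr[1]=3
Ev 10: PC=2 idx=2 pred=N actual=T -> ctr[2]=2
Ev 11: PC=5 idx=1 pred=T actual=T -> ctr[1]=3
Ev 12: PC=2 idx=2 pred=T actual=T -> ctr[2]=3
Ev 13: PC=5 idx=1 pred=T actual=N -> ctr[1]=2
Ev 14: PC=2 idx=2 pred=T actual=N -> ctr[2]=2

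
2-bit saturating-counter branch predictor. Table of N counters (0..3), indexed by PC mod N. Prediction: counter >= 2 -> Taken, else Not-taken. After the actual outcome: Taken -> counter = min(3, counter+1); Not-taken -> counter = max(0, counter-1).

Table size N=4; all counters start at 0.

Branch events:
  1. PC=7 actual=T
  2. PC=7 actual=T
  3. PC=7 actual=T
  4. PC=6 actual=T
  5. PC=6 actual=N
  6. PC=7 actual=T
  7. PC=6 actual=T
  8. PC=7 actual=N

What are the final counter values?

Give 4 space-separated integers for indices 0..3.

Answer: 0 0 1 2

Derivation:
Ev 1: PC=7 idx=3 pred=N actual=T -> ctr[3]=1
Ev 2: PC=7 idx=3 pred=N actual=T -> ctr[3]=2
Ev 3: PC=7 idx=3 pred=T actual=T -> ctr[3]=3
Ev 4: PC=6 idx=2 pred=N actual=T -> ctr[2]=1
Ev 5: PC=6 idx=2 pred=N actual=N -> ctr[2]=0
Ev 6: PC=7 idx=3 pred=T actual=T -> ctr[3]=3
Ev 7: PC=6 idx=2 pred=N actual=T -> ctr[2]=1
Ev 8: PC=7 idx=3 pred=T actual=N -> ctr[3]=2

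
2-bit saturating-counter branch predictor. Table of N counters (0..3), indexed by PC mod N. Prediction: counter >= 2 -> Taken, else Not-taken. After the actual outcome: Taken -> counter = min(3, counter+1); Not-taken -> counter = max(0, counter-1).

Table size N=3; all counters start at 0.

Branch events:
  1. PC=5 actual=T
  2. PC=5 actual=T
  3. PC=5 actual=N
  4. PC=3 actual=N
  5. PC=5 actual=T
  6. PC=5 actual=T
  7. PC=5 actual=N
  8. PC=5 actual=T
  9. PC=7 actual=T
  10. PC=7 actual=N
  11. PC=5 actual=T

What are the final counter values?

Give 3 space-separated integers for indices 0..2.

Ev 1: PC=5 idx=2 pred=N actual=T -> ctr[2]=1
Ev 2: PC=5 idx=2 pred=N actual=T -> ctr[2]=2
Ev 3: PC=5 idx=2 pred=T actual=N -> ctr[2]=1
Ev 4: PC=3 idx=0 pred=N actual=N -> ctr[0]=0
Ev 5: PC=5 idx=2 pred=N actual=T -> ctr[2]=2
Ev 6: PC=5 idx=2 pred=T actual=T -> ctr[2]=3
Ev 7: PC=5 idx=2 pred=T actual=N -> ctr[2]=2
Ev 8: PC=5 idx=2 pred=T actual=T -> ctr[2]=3
Ev 9: PC=7 idx=1 pred=N actual=T -> ctr[1]=1
Ev 10: PC=7 idx=1 pred=N actual=N -> ctr[1]=0
Ev 11: PC=5 idx=2 pred=T actual=T -> ctr[2]=3

Answer: 0 0 3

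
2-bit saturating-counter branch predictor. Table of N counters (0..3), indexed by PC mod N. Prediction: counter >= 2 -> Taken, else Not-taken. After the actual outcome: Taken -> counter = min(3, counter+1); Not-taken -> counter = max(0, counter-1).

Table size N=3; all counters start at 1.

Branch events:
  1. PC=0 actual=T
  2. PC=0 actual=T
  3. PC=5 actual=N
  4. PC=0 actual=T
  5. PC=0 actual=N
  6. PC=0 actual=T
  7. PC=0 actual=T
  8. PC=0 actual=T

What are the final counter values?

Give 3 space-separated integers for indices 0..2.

Ev 1: PC=0 idx=0 pred=N actual=T -> ctr[0]=2
Ev 2: PC=0 idx=0 pred=T actual=T -> ctr[0]=3
Ev 3: PC=5 idx=2 pred=N actual=N -> ctr[2]=0
Ev 4: PC=0 idx=0 pred=T actual=T -> ctr[0]=3
Ev 5: PC=0 idx=0 pred=T actual=N -> ctr[0]=2
Ev 6: PC=0 idx=0 pred=T actual=T -> ctr[0]=3
Ev 7: PC=0 idx=0 pred=T actual=T -> ctr[0]=3
Ev 8: PC=0 idx=0 pred=T actual=T -> ctr[0]=3

Answer: 3 1 0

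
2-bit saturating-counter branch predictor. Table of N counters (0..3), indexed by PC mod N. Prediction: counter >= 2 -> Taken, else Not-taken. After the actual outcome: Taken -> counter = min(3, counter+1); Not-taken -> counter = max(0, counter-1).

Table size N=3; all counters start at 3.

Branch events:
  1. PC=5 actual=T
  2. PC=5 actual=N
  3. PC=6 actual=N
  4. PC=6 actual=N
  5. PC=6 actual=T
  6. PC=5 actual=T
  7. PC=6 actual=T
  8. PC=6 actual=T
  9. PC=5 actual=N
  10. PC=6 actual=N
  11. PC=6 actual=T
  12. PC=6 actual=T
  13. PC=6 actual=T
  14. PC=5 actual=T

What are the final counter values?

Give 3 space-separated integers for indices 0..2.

Ev 1: PC=5 idx=2 pred=T actual=T -> ctr[2]=3
Ev 2: PC=5 idx=2 pred=T actual=N -> ctr[2]=2
Ev 3: PC=6 idx=0 pred=T actual=N -> ctr[0]=2
Ev 4: PC=6 idx=0 pred=T actual=N -> ctr[0]=1
Ev 5: PC=6 idx=0 pred=N actual=T -> ctr[0]=2
Ev 6: PC=5 idx=2 pred=T actual=T -> ctr[2]=3
Ev 7: PC=6 idx=0 pred=T actual=T -> ctr[0]=3
Ev 8: PC=6 idx=0 pred=T actual=T -> ctr[0]=3
Ev 9: PC=5 idx=2 pred=T actual=N -> ctr[2]=2
Ev 10: PC=6 idx=0 pred=T actual=N -> ctr[0]=2
Ev 11: PC=6 idx=0 pred=T actual=T -> ctr[0]=3
Ev 12: PC=6 idx=0 pred=T actual=T -> ctr[0]=3
Ev 13: PC=6 idx=0 pred=T actual=T -> ctr[0]=3
Ev 14: PC=5 idx=2 pred=T actual=T -> ctr[2]=3

Answer: 3 3 3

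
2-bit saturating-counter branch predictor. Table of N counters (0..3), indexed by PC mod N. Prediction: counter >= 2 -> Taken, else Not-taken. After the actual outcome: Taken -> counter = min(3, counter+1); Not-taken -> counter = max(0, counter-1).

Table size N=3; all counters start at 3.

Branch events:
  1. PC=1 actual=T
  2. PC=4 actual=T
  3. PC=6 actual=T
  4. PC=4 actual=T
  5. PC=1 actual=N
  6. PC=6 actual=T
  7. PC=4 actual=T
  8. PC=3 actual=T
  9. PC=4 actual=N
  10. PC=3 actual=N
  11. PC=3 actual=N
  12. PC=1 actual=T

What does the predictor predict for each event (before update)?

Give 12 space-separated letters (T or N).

Answer: T T T T T T T T T T T T

Derivation:
Ev 1: PC=1 idx=1 pred=T actual=T -> ctr[1]=3
Ev 2: PC=4 idx=1 pred=T actual=T -> ctr[1]=3
Ev 3: PC=6 idx=0 pred=T actual=T -> ctr[0]=3
Ev 4: PC=4 idx=1 pred=T actual=T -> ctr[1]=3
Ev 5: PC=1 idx=1 pred=T actual=N -> ctr[1]=2
Ev 6: PC=6 idx=0 pred=T actual=T -> ctr[0]=3
Ev 7: PC=4 idx=1 pred=T actual=T -> ctr[1]=3
Ev 8: PC=3 idx=0 pred=T actual=T -> ctr[0]=3
Ev 9: PC=4 idx=1 pred=T actual=N -> ctr[1]=2
Ev 10: PC=3 idx=0 pred=T actual=N -> ctr[0]=2
Ev 11: PC=3 idx=0 pred=T actual=N -> ctr[0]=1
Ev 12: PC=1 idx=1 pred=T actual=T -> ctr[1]=3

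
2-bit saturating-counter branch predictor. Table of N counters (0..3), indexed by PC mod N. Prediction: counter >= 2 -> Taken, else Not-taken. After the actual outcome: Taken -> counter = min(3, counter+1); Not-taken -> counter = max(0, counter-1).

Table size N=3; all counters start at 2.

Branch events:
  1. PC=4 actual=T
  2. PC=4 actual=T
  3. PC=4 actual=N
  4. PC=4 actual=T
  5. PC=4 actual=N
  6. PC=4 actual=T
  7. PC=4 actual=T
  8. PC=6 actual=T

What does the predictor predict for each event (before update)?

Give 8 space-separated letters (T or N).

Ev 1: PC=4 idx=1 pred=T actual=T -> ctr[1]=3
Ev 2: PC=4 idx=1 pred=T actual=T -> ctr[1]=3
Ev 3: PC=4 idx=1 pred=T actual=N -> ctr[1]=2
Ev 4: PC=4 idx=1 pred=T actual=T -> ctr[1]=3
Ev 5: PC=4 idx=1 pred=T actual=N -> ctr[1]=2
Ev 6: PC=4 idx=1 pred=T actual=T -> ctr[1]=3
Ev 7: PC=4 idx=1 pred=T actual=T -> ctr[1]=3
Ev 8: PC=6 idx=0 pred=T actual=T -> ctr[0]=3

Answer: T T T T T T T T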